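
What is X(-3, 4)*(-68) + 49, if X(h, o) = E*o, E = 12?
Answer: -3215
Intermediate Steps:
X(h, o) = 12*o
X(-3, 4)*(-68) + 49 = (12*4)*(-68) + 49 = 48*(-68) + 49 = -3264 + 49 = -3215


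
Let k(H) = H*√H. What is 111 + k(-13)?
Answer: 111 - 13*I*√13 ≈ 111.0 - 46.872*I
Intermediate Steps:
k(H) = H^(3/2)
111 + k(-13) = 111 + (-13)^(3/2) = 111 - 13*I*√13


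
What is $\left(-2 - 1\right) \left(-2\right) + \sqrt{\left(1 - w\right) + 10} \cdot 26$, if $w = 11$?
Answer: $6$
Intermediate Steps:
$\left(-2 - 1\right) \left(-2\right) + \sqrt{\left(1 - w\right) + 10} \cdot 26 = \left(-2 - 1\right) \left(-2\right) + \sqrt{\left(1 - 11\right) + 10} \cdot 26 = \left(-3\right) \left(-2\right) + \sqrt{\left(1 - 11\right) + 10} \cdot 26 = 6 + \sqrt{-10 + 10} \cdot 26 = 6 + \sqrt{0} \cdot 26 = 6 + 0 \cdot 26 = 6 + 0 = 6$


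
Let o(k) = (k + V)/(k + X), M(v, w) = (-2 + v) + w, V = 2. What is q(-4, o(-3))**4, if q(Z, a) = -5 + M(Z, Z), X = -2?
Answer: 50625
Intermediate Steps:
M(v, w) = -2 + v + w
o(k) = (2 + k)/(-2 + k) (o(k) = (k + 2)/(k - 2) = (2 + k)/(-2 + k))
q(Z, a) = -7 + 2*Z (q(Z, a) = -5 + (-2 + Z + Z) = -5 + (-2 + 2*Z) = -7 + 2*Z)
q(-4, o(-3))**4 = (-7 + 2*(-4))**4 = (-7 - 8)**4 = (-15)**4 = 50625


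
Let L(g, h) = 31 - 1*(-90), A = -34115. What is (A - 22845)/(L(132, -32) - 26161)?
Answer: 1424/651 ≈ 2.1874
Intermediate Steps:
L(g, h) = 121 (L(g, h) = 31 + 90 = 121)
(A - 22845)/(L(132, -32) - 26161) = (-34115 - 22845)/(121 - 26161) = -56960/(-26040) = -56960*(-1/26040) = 1424/651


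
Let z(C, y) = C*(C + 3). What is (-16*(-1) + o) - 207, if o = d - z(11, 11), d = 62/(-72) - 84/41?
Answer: -513515/1476 ≈ -347.91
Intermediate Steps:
z(C, y) = C*(3 + C)
d = -4295/1476 (d = 62*(-1/72) - 84*1/41 = -31/36 - 84/41 = -4295/1476 ≈ -2.9099)
o = -231599/1476 (o = -4295/1476 - 11*(3 + 11) = -4295/1476 - 11*14 = -4295/1476 - 1*154 = -4295/1476 - 154 = -231599/1476 ≈ -156.91)
(-16*(-1) + o) - 207 = (-16*(-1) - 231599/1476) - 207 = (16 - 231599/1476) - 207 = -207983/1476 - 207 = -513515/1476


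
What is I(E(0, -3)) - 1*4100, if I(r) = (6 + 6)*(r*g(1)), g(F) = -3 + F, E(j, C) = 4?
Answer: -4196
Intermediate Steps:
I(r) = -24*r (I(r) = (6 + 6)*(r*(-3 + 1)) = 12*(r*(-2)) = 12*(-2*r) = -24*r)
I(E(0, -3)) - 1*4100 = -24*4 - 1*4100 = -96 - 4100 = -4196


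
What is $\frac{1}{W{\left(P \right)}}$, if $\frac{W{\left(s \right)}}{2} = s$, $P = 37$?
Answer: $\frac{1}{74} \approx 0.013514$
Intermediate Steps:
$W{\left(s \right)} = 2 s$
$\frac{1}{W{\left(P \right)}} = \frac{1}{2 \cdot 37} = \frac{1}{74}$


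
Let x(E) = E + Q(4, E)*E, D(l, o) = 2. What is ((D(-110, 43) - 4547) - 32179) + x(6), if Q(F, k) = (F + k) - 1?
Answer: -36664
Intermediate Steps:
Q(F, k) = -1 + F + k
x(E) = E + E*(3 + E) (x(E) = E + (-1 + 4 + E)*E = E + (3 + E)*E = E + E*(3 + E))
((D(-110, 43) - 4547) - 32179) + x(6) = ((2 - 4547) - 32179) + 6*(4 + 6) = (-4545 - 32179) + 6*10 = -36724 + 60 = -36664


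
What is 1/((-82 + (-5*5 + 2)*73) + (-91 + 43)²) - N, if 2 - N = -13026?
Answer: -7074203/543 ≈ -13028.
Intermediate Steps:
N = 13028 (N = 2 - 1*(-13026) = 2 + 13026 = 13028)
1/((-82 + (-5*5 + 2)*73) + (-91 + 43)²) - N = 1/((-82 + (-5*5 + 2)*73) + (-91 + 43)²) - 1*13028 = 1/((-82 + (-25 + 2)*73) + (-48)²) - 13028 = 1/((-82 - 23*73) + 2304) - 13028 = 1/((-82 - 1679) + 2304) - 13028 = 1/(-1761 + 2304) - 13028 = 1/543 - 13028 = -7074203/543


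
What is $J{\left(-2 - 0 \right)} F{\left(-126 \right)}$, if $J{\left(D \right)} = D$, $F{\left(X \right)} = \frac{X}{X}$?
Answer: $-2$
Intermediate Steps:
$F{\left(X \right)} = 1$
$J{\left(-2 - 0 \right)} F{\left(-126 \right)} = \left(-2 - 0\right) 1 = \left(-2 + 0\right) 1 = \left(-2\right) 1 = -2$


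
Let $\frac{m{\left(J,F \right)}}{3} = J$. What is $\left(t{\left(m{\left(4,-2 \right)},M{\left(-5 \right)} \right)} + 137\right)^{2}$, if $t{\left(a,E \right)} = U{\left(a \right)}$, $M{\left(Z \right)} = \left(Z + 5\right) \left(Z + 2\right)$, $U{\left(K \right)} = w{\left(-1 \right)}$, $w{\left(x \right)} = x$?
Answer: $18496$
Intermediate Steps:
$m{\left(J,F \right)} = 3 J$
$U{\left(K \right)} = -1$
$M{\left(Z \right)} = \left(2 + Z\right) \left(5 + Z\right)$ ($M{\left(Z \right)} = \left(5 + Z\right) \left(2 + Z\right) = \left(2 + Z\right) \left(5 + Z\right)$)
$t{\left(a,E \right)} = -1$
$\left(t{\left(m{\left(4,-2 \right)},M{\left(-5 \right)} \right)} + 137\right)^{2} = \left(-1 + 137\right)^{2} = 136^{2} = 18496$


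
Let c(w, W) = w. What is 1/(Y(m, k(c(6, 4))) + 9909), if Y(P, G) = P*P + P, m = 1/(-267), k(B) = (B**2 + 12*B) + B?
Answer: 71289/706402435 ≈ 0.00010092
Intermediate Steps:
k(B) = B**2 + 13*B
m = -1/267 ≈ -0.0037453
Y(P, G) = P + P**2 (Y(P, G) = P**2 + P = P + P**2)
1/(Y(m, k(c(6, 4))) + 9909) = 1/(-(1 - 1/267)/267 + 9909) = 1/(-1/267*266/267 + 9909) = 1/(-266/71289 + 9909) = 1/(706402435/71289) = 71289/706402435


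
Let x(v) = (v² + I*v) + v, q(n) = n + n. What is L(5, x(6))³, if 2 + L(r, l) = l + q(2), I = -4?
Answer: 8000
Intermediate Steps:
q(n) = 2*n
x(v) = v² - 3*v (x(v) = (v² - 4*v) + v = v² - 3*v)
L(r, l) = 2 + l (L(r, l) = -2 + (l + 2*2) = -2 + (l + 4) = -2 + (4 + l) = 2 + l)
L(5, x(6))³ = (2 + 6*(-3 + 6))³ = (2 + 6*3)³ = (2 + 18)³ = 20³ = 8000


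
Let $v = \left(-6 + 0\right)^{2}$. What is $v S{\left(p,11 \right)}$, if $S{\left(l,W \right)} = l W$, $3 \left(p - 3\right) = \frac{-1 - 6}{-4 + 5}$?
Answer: $264$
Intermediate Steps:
$p = \frac{2}{3}$ ($p = 3 + \frac{\left(-1 - 6\right) \frac{1}{-4 + 5}}{3} = 3 + \frac{\left(-7\right) 1^{-1}}{3} = 3 + \frac{\left(-7\right) 1}{3} = 3 + \frac{1}{3} \left(-7\right) = 3 - \frac{7}{3} = \frac{2}{3} \approx 0.66667$)
$S{\left(l,W \right)} = W l$
$v = 36$ ($v = \left(-6\right)^{2} = 36$)
$v S{\left(p,11 \right)} = 36 \cdot 11 \cdot \frac{2}{3} = 36 \cdot \frac{22}{3} = 264$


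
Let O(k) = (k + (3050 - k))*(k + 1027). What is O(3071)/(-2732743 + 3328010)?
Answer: 12498900/595267 ≈ 20.997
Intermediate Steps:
O(k) = 3132350 + 3050*k (O(k) = 3050*(1027 + k) = 3132350 + 3050*k)
O(3071)/(-2732743 + 3328010) = (3132350 + 3050*3071)/(-2732743 + 3328010) = (3132350 + 9366550)/595267 = 12498900*(1/595267) = 12498900/595267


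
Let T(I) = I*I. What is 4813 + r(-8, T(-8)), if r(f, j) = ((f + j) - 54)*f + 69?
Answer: 4866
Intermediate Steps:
T(I) = I²
r(f, j) = 69 + f*(-54 + f + j) (r(f, j) = (-54 + f + j)*f + 69 = f*(-54 + f + j) + 69 = 69 + f*(-54 + f + j))
4813 + r(-8, T(-8)) = 4813 + (69 + (-8)² - 54*(-8) - 8*(-8)²) = 4813 + (69 + 64 + 432 - 8*64) = 4813 + (69 + 64 + 432 - 512) = 4813 + 53 = 4866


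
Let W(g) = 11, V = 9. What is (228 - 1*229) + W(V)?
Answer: 10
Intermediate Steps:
(228 - 1*229) + W(V) = (228 - 1*229) + 11 = (228 - 229) + 11 = -1 + 11 = 10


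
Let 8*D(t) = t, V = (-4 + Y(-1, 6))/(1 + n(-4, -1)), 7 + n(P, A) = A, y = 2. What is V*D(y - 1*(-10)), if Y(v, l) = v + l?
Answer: -3/14 ≈ -0.21429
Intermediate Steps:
n(P, A) = -7 + A
Y(v, l) = l + v
V = -⅐ (V = (-4 + (6 - 1))/(1 + (-7 - 1)) = (-4 + 5)/(1 - 8) = 1/(-7) = 1*(-⅐) = -⅐ ≈ -0.14286)
D(t) = t/8
V*D(y - 1*(-10)) = -(2 - 1*(-10))/56 = -(2 + 10)/56 = -12/56 = -⅐*3/2 = -3/14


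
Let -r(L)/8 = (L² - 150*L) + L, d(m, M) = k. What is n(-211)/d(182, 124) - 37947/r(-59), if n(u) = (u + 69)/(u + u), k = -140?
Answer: 21422767/55771520 ≈ 0.38412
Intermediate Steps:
d(m, M) = -140
r(L) = -8*L² + 1192*L (r(L) = -8*((L² - 150*L) + L) = -8*(L² - 149*L) = -8*L² + 1192*L)
n(u) = (69 + u)/(2*u) (n(u) = (69 + u)/((2*u)) = (69 + u)*(1/(2*u)) = (69 + u)/(2*u))
n(-211)/d(182, 124) - 37947/r(-59) = ((½)*(69 - 211)/(-211))/(-140) - 37947*(-1/(472*(149 - 1*(-59)))) = ((½)*(-1/211)*(-142))*(-1/140) - 37947*(-1/(472*(149 + 59))) = (71/211)*(-1/140) - 37947/(8*(-59)*208) = -71/29540 - 37947/(-98176) = -71/29540 - 37947*(-1/98176) = -71/29540 + 2919/7552 = 21422767/55771520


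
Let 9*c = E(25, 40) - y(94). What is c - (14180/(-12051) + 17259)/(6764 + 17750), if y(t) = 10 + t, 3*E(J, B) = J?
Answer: -10044480689/886254642 ≈ -11.334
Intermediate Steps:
E(J, B) = J/3
c = -287/27 (c = ((1/3)*25 - (10 + 94))/9 = (25/3 - 1*104)/9 = (25/3 - 104)/9 = (1/9)*(-287/3) = -287/27 ≈ -10.630)
c - (14180/(-12051) + 17259)/(6764 + 17750) = -287/27 - (14180/(-12051) + 17259)/(6764 + 17750) = -287/27 - (14180*(-1/12051) + 17259)/24514 = -287/27 - (-14180/12051 + 17259)/24514 = -287/27 - 207974029/(12051*24514) = -287/27 - 1*207974029/295418214 = -287/27 - 207974029/295418214 = -10044480689/886254642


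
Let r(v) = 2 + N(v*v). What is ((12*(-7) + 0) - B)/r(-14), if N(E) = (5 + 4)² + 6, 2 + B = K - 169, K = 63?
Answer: 24/89 ≈ 0.26966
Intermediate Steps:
B = -108 (B = -2 + (63 - 169) = -2 - 106 = -108)
N(E) = 87 (N(E) = 9² + 6 = 81 + 6 = 87)
r(v) = 89 (r(v) = 2 + 87 = 89)
((12*(-7) + 0) - B)/r(-14) = ((12*(-7) + 0) - 1*(-108))/89 = ((-84 + 0) + 108)*(1/89) = (-84 + 108)*(1/89) = 24*(1/89) = 24/89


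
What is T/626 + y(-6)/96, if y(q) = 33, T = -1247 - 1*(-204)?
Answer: -13245/10016 ≈ -1.3224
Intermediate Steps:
T = -1043 (T = -1247 + 204 = -1043)
T/626 + y(-6)/96 = -1043/626 + 33/96 = -1043*1/626 + 33*(1/96) = -1043/626 + 11/32 = -13245/10016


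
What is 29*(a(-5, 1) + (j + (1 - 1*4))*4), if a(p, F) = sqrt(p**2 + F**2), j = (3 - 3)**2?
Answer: -348 + 29*sqrt(26) ≈ -200.13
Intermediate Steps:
j = 0 (j = 0**2 = 0)
a(p, F) = sqrt(F**2 + p**2)
29*(a(-5, 1) + (j + (1 - 1*4))*4) = 29*(sqrt(1**2 + (-5)**2) + (0 + (1 - 1*4))*4) = 29*(sqrt(1 + 25) + (0 + (1 - 4))*4) = 29*(sqrt(26) + (0 - 3)*4) = 29*(sqrt(26) - 3*4) = 29*(sqrt(26) - 12) = 29*(-12 + sqrt(26)) = -348 + 29*sqrt(26)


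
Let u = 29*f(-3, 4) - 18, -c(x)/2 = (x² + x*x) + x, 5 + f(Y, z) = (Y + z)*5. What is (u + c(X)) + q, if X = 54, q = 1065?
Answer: -10725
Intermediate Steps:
f(Y, z) = -5 + 5*Y + 5*z (f(Y, z) = -5 + (Y + z)*5 = -5 + (5*Y + 5*z) = -5 + 5*Y + 5*z)
c(x) = -4*x² - 2*x (c(x) = -2*((x² + x*x) + x) = -2*((x² + x²) + x) = -2*(2*x² + x) = -2*(x + 2*x²) = -4*x² - 2*x)
u = -18 (u = 29*(-5 + 5*(-3) + 5*4) - 18 = 29*(-5 - 15 + 20) - 18 = 29*0 - 18 = 0 - 18 = -18)
(u + c(X)) + q = (-18 - 2*54*(1 + 2*54)) + 1065 = (-18 - 2*54*(1 + 108)) + 1065 = (-18 - 2*54*109) + 1065 = (-18 - 11772) + 1065 = -11790 + 1065 = -10725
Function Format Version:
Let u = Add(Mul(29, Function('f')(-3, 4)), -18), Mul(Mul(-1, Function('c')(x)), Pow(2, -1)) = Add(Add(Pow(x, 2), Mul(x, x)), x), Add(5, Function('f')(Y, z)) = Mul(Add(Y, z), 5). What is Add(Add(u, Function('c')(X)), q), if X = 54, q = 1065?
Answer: -10725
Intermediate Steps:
Function('f')(Y, z) = Add(-5, Mul(5, Y), Mul(5, z)) (Function('f')(Y, z) = Add(-5, Mul(Add(Y, z), 5)) = Add(-5, Add(Mul(5, Y), Mul(5, z))) = Add(-5, Mul(5, Y), Mul(5, z)))
Function('c')(x) = Add(Mul(-4, Pow(x, 2)), Mul(-2, x)) (Function('c')(x) = Mul(-2, Add(Add(Pow(x, 2), Mul(x, x)), x)) = Mul(-2, Add(Add(Pow(x, 2), Pow(x, 2)), x)) = Mul(-2, Add(Mul(2, Pow(x, 2)), x)) = Mul(-2, Add(x, Mul(2, Pow(x, 2)))) = Add(Mul(-4, Pow(x, 2)), Mul(-2, x)))
u = -18 (u = Add(Mul(29, Add(-5, Mul(5, -3), Mul(5, 4))), -18) = Add(Mul(29, Add(-5, -15, 20)), -18) = Add(Mul(29, 0), -18) = Add(0, -18) = -18)
Add(Add(u, Function('c')(X)), q) = Add(Add(-18, Mul(-2, 54, Add(1, Mul(2, 54)))), 1065) = Add(Add(-18, Mul(-2, 54, Add(1, 108))), 1065) = Add(Add(-18, Mul(-2, 54, 109)), 1065) = Add(Add(-18, -11772), 1065) = Add(-11790, 1065) = -10725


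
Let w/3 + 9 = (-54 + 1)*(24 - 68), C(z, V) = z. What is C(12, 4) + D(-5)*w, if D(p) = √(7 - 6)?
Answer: 6981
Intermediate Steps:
D(p) = 1 (D(p) = √1 = 1)
w = 6969 (w = -27 + 3*((-54 + 1)*(24 - 68)) = -27 + 3*(-53*(-44)) = -27 + 3*2332 = -27 + 6996 = 6969)
C(12, 4) + D(-5)*w = 12 + 1*6969 = 12 + 6969 = 6981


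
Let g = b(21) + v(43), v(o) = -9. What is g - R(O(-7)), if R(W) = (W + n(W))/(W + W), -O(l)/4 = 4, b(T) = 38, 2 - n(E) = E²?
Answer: 329/16 ≈ 20.563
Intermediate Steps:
n(E) = 2 - E²
O(l) = -16 (O(l) = -4*4 = -16)
R(W) = (2 + W - W²)/(2*W) (R(W) = (W + (2 - W²))/(W + W) = (2 + W - W²)/((2*W)) = (2 + W - W²)*(1/(2*W)) = (2 + W - W²)/(2*W))
g = 29 (g = 38 - 9 = 29)
g - R(O(-7)) = 29 - (2 - 16 - 1*(-16)²)/(2*(-16)) = 29 - (-1)*(2 - 16 - 1*256)/(2*16) = 29 - (-1)*(2 - 16 - 256)/(2*16) = 29 - (-1)*(-270)/(2*16) = 29 - 1*135/16 = 29 - 135/16 = 329/16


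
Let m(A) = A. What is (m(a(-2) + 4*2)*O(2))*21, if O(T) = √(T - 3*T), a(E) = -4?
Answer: 168*I ≈ 168.0*I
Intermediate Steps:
O(T) = √2*√(-T) (O(T) = √(-2*T) = √2*√(-T))
(m(a(-2) + 4*2)*O(2))*21 = ((-4 + 4*2)*(√2*√(-1*2)))*21 = ((-4 + 8)*(√2*√(-2)))*21 = (4*(√2*(I*√2)))*21 = (4*(2*I))*21 = (8*I)*21 = 168*I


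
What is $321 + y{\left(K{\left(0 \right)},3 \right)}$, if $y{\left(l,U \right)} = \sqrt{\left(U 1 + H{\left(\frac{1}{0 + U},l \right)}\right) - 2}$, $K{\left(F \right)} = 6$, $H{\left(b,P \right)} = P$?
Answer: $321 + \sqrt{7} \approx 323.65$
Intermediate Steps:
$y{\left(l,U \right)} = \sqrt{-2 + U + l}$ ($y{\left(l,U \right)} = \sqrt{\left(U 1 + l\right) - 2} = \sqrt{\left(U + l\right) - 2} = \sqrt{-2 + U + l}$)
$321 + y{\left(K{\left(0 \right)},3 \right)} = 321 + \sqrt{-2 + 3 + 6} = 321 + \sqrt{7}$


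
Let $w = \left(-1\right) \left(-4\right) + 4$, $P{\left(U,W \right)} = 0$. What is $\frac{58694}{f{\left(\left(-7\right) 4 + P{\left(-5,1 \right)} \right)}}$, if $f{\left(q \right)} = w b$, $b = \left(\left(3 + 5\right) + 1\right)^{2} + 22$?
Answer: $\frac{29347}{412} \approx 71.231$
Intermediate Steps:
$b = 103$ ($b = \left(8 + 1\right)^{2} + 22 = 9^{2} + 22 = 81 + 22 = 103$)
$w = 8$ ($w = 4 + 4 = 8$)
$f{\left(q \right)} = 824$ ($f{\left(q \right)} = 8 \cdot 103 = 824$)
$\frac{58694}{f{\left(\left(-7\right) 4 + P{\left(-5,1 \right)} \right)}} = \frac{58694}{824} = 58694 \cdot \frac{1}{824} = \frac{29347}{412}$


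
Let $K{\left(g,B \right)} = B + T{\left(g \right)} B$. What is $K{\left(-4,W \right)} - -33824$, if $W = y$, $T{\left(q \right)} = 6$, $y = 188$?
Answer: $35140$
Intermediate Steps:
$W = 188$
$K{\left(g,B \right)} = 7 B$ ($K{\left(g,B \right)} = B + 6 B = 7 B$)
$K{\left(-4,W \right)} - -33824 = 7 \cdot 188 - -33824 = 1316 + 33824 = 35140$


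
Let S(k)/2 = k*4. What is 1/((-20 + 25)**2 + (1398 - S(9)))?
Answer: 1/1351 ≈ 0.00074019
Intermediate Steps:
S(k) = 8*k (S(k) = 2*(k*4) = 2*(4*k) = 8*k)
1/((-20 + 25)**2 + (1398 - S(9))) = 1/((-20 + 25)**2 + (1398 - 8*9)) = 1/(5**2 + (1398 - 1*72)) = 1/(25 + (1398 - 72)) = 1/(25 + 1326) = 1/1351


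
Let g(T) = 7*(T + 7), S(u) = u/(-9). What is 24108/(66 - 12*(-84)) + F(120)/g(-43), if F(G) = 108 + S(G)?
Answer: 746693/33831 ≈ 22.071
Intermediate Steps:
S(u) = -u/9 (S(u) = u*(-⅑) = -u/9)
F(G) = 108 - G/9
g(T) = 49 + 7*T (g(T) = 7*(7 + T) = 49 + 7*T)
24108/(66 - 12*(-84)) + F(120)/g(-43) = 24108/(66 - 12*(-84)) + (108 - ⅑*120)/(49 + 7*(-43)) = 24108/(66 + 1008) + (108 - 40/3)/(49 - 301) = 24108/1074 + (284/3)/(-252) = 24108*(1/1074) + (284/3)*(-1/252) = 4018/179 - 71/189 = 746693/33831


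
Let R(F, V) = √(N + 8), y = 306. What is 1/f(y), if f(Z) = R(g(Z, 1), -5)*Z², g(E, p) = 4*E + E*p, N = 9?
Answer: √17/1591812 ≈ 2.5902e-6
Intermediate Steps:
R(F, V) = √17 (R(F, V) = √(9 + 8) = √17)
f(Z) = √17*Z²
1/f(y) = 1/(√17*306²) = 1/(√17*93636) = 1/(93636*√17) = √17/1591812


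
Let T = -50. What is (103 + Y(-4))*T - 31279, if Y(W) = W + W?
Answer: -36029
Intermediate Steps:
Y(W) = 2*W
(103 + Y(-4))*T - 31279 = (103 + 2*(-4))*(-50) - 31279 = (103 - 8)*(-50) - 31279 = 95*(-50) - 31279 = -4750 - 31279 = -36029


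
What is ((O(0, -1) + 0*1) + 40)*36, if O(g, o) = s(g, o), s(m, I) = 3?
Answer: 1548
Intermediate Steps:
O(g, o) = 3
((O(0, -1) + 0*1) + 40)*36 = ((3 + 0*1) + 40)*36 = ((3 + 0) + 40)*36 = (3 + 40)*36 = 43*36 = 1548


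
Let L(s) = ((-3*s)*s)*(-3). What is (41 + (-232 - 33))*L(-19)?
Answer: -727776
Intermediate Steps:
L(s) = 9*s² (L(s) = -3*s²*(-3) = 9*s²)
(41 + (-232 - 33))*L(-19) = (41 + (-232 - 33))*(9*(-19)²) = (41 - 265)*(9*361) = -224*3249 = -727776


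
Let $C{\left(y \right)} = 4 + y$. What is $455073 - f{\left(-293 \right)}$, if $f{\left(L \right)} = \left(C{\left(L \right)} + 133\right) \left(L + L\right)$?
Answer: $363657$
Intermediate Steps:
$f{\left(L \right)} = 2 L \left(137 + L\right)$ ($f{\left(L \right)} = \left(\left(4 + L\right) + 133\right) \left(L + L\right) = \left(137 + L\right) 2 L = 2 L \left(137 + L\right)$)
$455073 - f{\left(-293 \right)} = 455073 - 2 \left(-293\right) \left(137 - 293\right) = 455073 - 2 \left(-293\right) \left(-156\right) = 455073 - 91416 = 363657$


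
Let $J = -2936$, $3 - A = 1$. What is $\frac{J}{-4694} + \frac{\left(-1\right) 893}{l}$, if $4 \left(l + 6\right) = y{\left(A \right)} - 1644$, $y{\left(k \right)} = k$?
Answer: $\frac{5414586}{1955051} \approx 2.7695$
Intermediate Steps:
$A = 2$ ($A = 3 - 1 = 2$)
$l = - \frac{833}{2}$ ($l = -6 + \frac{2 - 1644}{4} = -6 + \frac{1}{4} \left(-1642\right) = -6 - \frac{821}{2} = - \frac{833}{2} \approx -416.5$)
$\frac{J}{-4694} + \frac{\left(-1\right) 893}{l} = - \frac{2936}{-4694} + \frac{\left(-1\right) 893}{- \frac{833}{2}} = \left(-2936\right) \left(- \frac{1}{4694}\right) - - \frac{1786}{833} = \frac{1468}{2347} + \frac{1786}{833} = \frac{5414586}{1955051}$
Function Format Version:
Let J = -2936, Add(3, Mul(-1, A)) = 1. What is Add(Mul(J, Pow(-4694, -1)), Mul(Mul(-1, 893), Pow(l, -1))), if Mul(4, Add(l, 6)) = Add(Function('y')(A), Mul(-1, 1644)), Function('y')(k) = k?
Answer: Rational(5414586, 1955051) ≈ 2.7695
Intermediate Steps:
A = 2 (A = Add(3, Mul(-1, 1)) = Add(3, -1) = 2)
l = Rational(-833, 2) (l = Add(-6, Mul(Rational(1, 4), Add(2, Mul(-1, 1644)))) = Add(-6, Mul(Rational(1, 4), Add(2, -1644))) = Add(-6, Mul(Rational(1, 4), -1642)) = Add(-6, Rational(-821, 2)) = Rational(-833, 2) ≈ -416.50)
Add(Mul(J, Pow(-4694, -1)), Mul(Mul(-1, 893), Pow(l, -1))) = Add(Mul(-2936, Pow(-4694, -1)), Mul(Mul(-1, 893), Pow(Rational(-833, 2), -1))) = Add(Mul(-2936, Rational(-1, 4694)), Mul(-893, Rational(-2, 833))) = Add(Rational(1468, 2347), Rational(1786, 833)) = Rational(5414586, 1955051)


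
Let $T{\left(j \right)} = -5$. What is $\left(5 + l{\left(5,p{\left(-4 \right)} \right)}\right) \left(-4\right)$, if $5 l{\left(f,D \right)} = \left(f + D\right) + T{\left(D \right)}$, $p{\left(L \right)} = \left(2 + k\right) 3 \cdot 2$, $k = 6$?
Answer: $- \frac{292}{5} \approx -58.4$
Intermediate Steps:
$p{\left(L \right)} = 48$ ($p{\left(L \right)} = \left(2 + 6\right) 3 \cdot 2 = 8 \cdot 6 = 48$)
$l{\left(f,D \right)} = -1 + \frac{D}{5} + \frac{f}{5}$ ($l{\left(f,D \right)} = \frac{\left(f + D\right) - 5}{5} = \frac{\left(D + f\right) - 5}{5} = \frac{-5 + D + f}{5} = -1 + \frac{D}{5} + \frac{f}{5}$)
$\left(5 + l{\left(5,p{\left(-4 \right)} \right)}\right) \left(-4\right) = \left(5 + \left(-1 + \frac{1}{5} \cdot 48 + \frac{1}{5} \cdot 5\right)\right) \left(-4\right) = \left(5 + \left(-1 + \frac{48}{5} + 1\right)\right) \left(-4\right) = \left(5 + \frac{48}{5}\right) \left(-4\right) = \frac{73}{5} \left(-4\right) = - \frac{292}{5}$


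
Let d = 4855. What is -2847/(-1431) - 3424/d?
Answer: 2974147/2315835 ≈ 1.2843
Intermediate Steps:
-2847/(-1431) - 3424/d = -2847/(-1431) - 3424/4855 = -2847*(-1/1431) - 3424*1/4855 = 949/477 - 3424/4855 = 2974147/2315835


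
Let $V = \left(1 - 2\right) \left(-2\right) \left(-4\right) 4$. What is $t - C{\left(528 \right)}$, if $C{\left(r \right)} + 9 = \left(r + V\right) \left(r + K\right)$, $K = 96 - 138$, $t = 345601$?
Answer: $104554$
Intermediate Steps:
$V = -32$ ($V = \left(-1\right) \left(-2\right) \left(-4\right) 4 = 2 \left(-4\right) 4 = \left(-8\right) 4 = -32$)
$K = -42$
$C{\left(r \right)} = -9 + \left(-42 + r\right) \left(-32 + r\right)$ ($C{\left(r \right)} = -9 + \left(r - 32\right) \left(r - 42\right) = -9 + \left(-32 + r\right) \left(-42 + r\right) = -9 + \left(-42 + r\right) \left(-32 + r\right)$)
$t - C{\left(528 \right)} = 345601 - \left(1335 + 528^{2} - 39072\right) = 345601 - \left(1335 + 278784 - 39072\right) = 345601 - 241047 = 104554$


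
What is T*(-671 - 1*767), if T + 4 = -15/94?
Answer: 281129/47 ≈ 5981.5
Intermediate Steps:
T = -391/94 (T = -4 - 15/94 = -391/94 ≈ -4.1596)
T*(-671 - 1*767) = -391*(-671 - 1*767)/94 = -391*(-671 - 767)/94 = -391/94*(-1438) = 281129/47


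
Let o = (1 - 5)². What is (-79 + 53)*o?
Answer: -416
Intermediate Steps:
o = 16 (o = (-4)² = 16)
(-79 + 53)*o = (-79 + 53)*16 = -26*16 = -416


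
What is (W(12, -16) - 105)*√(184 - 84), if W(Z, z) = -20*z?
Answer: 2150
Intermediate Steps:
(W(12, -16) - 105)*√(184 - 84) = (-20*(-16) - 105)*√(184 - 84) = (320 - 105)*√100 = 215*10 = 2150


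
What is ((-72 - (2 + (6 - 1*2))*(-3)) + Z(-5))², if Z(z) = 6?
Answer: 2304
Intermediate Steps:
((-72 - (2 + (6 - 1*2))*(-3)) + Z(-5))² = ((-72 - (2 + (6 - 1*2))*(-3)) + 6)² = ((-72 - (2 + (6 - 2))*(-3)) + 6)² = ((-72 - (2 + 4)*(-3)) + 6)² = ((-72 - 6*(-3)) + 6)² = ((-72 - 1*(-18)) + 6)² = ((-72 + 18) + 6)² = (-54 + 6)² = (-48)² = 2304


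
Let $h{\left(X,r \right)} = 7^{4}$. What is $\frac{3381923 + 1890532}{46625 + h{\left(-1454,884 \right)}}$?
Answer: $\frac{1757485}{16342} \approx 107.54$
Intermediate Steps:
$h{\left(X,r \right)} = 2401$
$\frac{3381923 + 1890532}{46625 + h{\left(-1454,884 \right)}} = \frac{3381923 + 1890532}{46625 + 2401} = \frac{5272455}{49026} = 5272455 \cdot \frac{1}{49026} = \frac{1757485}{16342}$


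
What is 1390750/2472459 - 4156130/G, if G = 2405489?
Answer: -6930427196920/5947472927451 ≈ -1.1653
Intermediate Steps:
1390750/2472459 - 4156130/G = 1390750/2472459 - 4156130/2405489 = -6930427196920/5947472927451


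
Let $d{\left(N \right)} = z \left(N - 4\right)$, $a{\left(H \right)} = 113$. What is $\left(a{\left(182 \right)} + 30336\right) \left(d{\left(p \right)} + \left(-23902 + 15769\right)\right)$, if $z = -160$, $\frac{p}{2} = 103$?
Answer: $-1231753397$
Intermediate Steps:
$p = 206$ ($p = 2 \cdot 103 = 206$)
$d{\left(N \right)} = 640 - 160 N$ ($d{\left(N \right)} = - 160 \left(N - 4\right) = - 160 \left(-4 + N\right) = 640 - 160 N$)
$\left(a{\left(182 \right)} + 30336\right) \left(d{\left(p \right)} + \left(-23902 + 15769\right)\right) = \left(113 + 30336\right) \left(\left(640 - 32960\right) + \left(-23902 + 15769\right)\right) = 30449 \left(\left(640 - 32960\right) - 8133\right) = 30449 \left(-32320 - 8133\right) = 30449 \left(-40453\right) = -1231753397$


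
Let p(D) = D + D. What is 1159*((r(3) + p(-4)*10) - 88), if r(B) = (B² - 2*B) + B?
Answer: -187758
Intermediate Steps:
p(D) = 2*D
r(B) = B² - B
1159*((r(3) + p(-4)*10) - 88) = 1159*((3*(-1 + 3) + (2*(-4))*10) - 88) = 1159*((3*2 - 8*10) - 88) = 1159*((6 - 80) - 88) = 1159*(-74 - 88) = 1159*(-162) = -187758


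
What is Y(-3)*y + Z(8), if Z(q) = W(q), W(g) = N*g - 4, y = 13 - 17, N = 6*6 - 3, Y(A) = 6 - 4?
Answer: 252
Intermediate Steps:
Y(A) = 2
N = 33 (N = 36 - 3 = 33)
y = -4
W(g) = -4 + 33*g (W(g) = 33*g - 4 = -4 + 33*g)
Z(q) = -4 + 33*q
Y(-3)*y + Z(8) = 2*(-4) + (-4 + 33*8) = -8 + (-4 + 264) = -8 + 260 = 252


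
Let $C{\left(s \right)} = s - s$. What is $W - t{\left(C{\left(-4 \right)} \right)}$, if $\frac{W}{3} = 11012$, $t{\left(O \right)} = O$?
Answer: $33036$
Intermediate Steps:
$C{\left(s \right)} = 0$
$W = 33036$ ($W = 3 \cdot 11012 = 33036$)
$W - t{\left(C{\left(-4 \right)} \right)} = 33036 - 0 = 33036 + 0 = 33036$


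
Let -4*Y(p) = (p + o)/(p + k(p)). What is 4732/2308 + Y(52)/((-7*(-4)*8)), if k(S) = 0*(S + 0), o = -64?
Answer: 13781315/6720896 ≈ 2.0505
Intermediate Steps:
k(S) = 0 (k(S) = 0*S = 0)
Y(p) = -(-64 + p)/(4*p) (Y(p) = -(p - 64)/(4*(p + 0)) = -(-64 + p)/(4*p))
4732/2308 + Y(52)/((-7*(-4)*8)) = 4732/2308 + ((¼)*(64 - 1*52)/52)/((-7*(-4)*8)) = 4732*(1/2308) + ((¼)*(1/52)*(64 - 52))/((28*8)) = 1183/577 + ((¼)*(1/52)*12)/224 = 1183/577 + (3/52)*(1/224) = 1183/577 + 3/11648 = 13781315/6720896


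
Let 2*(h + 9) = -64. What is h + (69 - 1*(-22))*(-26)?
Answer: -2407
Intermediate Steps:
h = -41 (h = -9 + (½)*(-64) = -9 - 32 = -41)
h + (69 - 1*(-22))*(-26) = -41 + (69 - 1*(-22))*(-26) = -41 + (69 + 22)*(-26) = -41 + 91*(-26) = -41 - 2366 = -2407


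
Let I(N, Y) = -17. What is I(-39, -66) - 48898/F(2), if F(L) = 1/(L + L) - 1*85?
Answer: 189829/339 ≈ 559.97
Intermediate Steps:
F(L) = -85 + 1/(2*L) (F(L) = 1/(2*L) - 85 = -85 + 1/(2*L))
I(-39, -66) - 48898/F(2) = -17 - 48898/(-85 + (½)/2) = -17 - 48898/(-85 + (½)*(½)) = -17 - 48898/(-85 + ¼) = -17 - 48898/(-339/4) = -17 - 48898*(-4)/339 = -17 - 1*(-195592/339) = -17 + 195592/339 = 189829/339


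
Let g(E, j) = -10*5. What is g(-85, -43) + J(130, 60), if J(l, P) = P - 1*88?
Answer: -78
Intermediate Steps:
g(E, j) = -50
J(l, P) = -88 + P (J(l, P) = P - 88 = -88 + P)
g(-85, -43) + J(130, 60) = -50 + (-88 + 60) = -50 - 28 = -78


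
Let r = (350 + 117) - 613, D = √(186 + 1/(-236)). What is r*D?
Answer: -73*√2589805/59 ≈ -1991.2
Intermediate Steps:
D = √2589805/118 (D = √(186 - 1/236) = √(43895/236) = √2589805/118 ≈ 13.638)
r = -146 (r = 467 - 613 = -146)
r*D = -73*√2589805/59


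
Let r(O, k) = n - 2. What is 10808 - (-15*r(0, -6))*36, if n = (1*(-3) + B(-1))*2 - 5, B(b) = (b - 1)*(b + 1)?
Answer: 3788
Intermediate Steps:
B(b) = (1 + b)*(-1 + b) (B(b) = (-1 + b)*(1 + b) = (1 + b)*(-1 + b))
n = -11 (n = (1*(-3) + (-1 + (-1)²))*2 - 5 = (-3 + (-1 + 1))*2 - 5 = (-3 + 0)*2 - 5 = -3*2 - 5 = -6 - 5 = -11)
r(O, k) = -13 (r(O, k) = -11 - 2 = -13)
10808 - (-15*r(0, -6))*36 = 10808 - (-15*(-13))*36 = 10808 - 195*36 = 10808 - 1*7020 = 10808 - 7020 = 3788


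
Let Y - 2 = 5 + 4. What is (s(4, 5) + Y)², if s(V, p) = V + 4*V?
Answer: 961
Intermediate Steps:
s(V, p) = 5*V
Y = 11 (Y = 2 + (5 + 4) = 2 + 9 = 11)
(s(4, 5) + Y)² = (5*4 + 11)² = (20 + 11)² = 31² = 961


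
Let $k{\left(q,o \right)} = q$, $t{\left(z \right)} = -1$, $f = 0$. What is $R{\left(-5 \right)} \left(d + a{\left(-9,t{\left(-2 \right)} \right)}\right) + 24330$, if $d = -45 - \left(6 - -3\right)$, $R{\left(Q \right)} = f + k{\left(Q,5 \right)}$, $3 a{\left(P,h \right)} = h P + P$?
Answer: $24600$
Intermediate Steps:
$a{\left(P,h \right)} = \frac{P}{3} + \frac{P h}{3}$ ($a{\left(P,h \right)} = \frac{h P + P}{3} = \frac{P h + P}{3} = \frac{P + P h}{3} = \frac{P}{3} + \frac{P h}{3}$)
$R{\left(Q \right)} = Q$ ($R{\left(Q \right)} = 0 + Q = Q$)
$d = -54$ ($d = -45 - \left(6 + 3\right) = -45 - 9 = -54$)
$R{\left(-5 \right)} \left(d + a{\left(-9,t{\left(-2 \right)} \right)}\right) + 24330 = - 5 \left(-54 + \frac{1}{3} \left(-9\right) \left(1 - 1\right)\right) + 24330 = - 5 \left(-54 + \frac{1}{3} \left(-9\right) 0\right) + 24330 = - 5 \left(-54 + 0\right) + 24330 = \left(-5\right) \left(-54\right) + 24330 = 270 + 24330 = 24600$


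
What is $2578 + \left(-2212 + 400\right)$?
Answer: $766$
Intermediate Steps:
$2578 + \left(-2212 + 400\right) = 2578 - 1812 = 766$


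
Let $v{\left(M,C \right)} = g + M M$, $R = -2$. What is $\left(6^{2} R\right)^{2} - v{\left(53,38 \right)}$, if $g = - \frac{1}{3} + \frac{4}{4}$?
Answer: $\frac{7123}{3} \approx 2374.3$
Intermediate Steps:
$g = \frac{2}{3}$ ($g = \left(-1\right) \frac{1}{3} + 4 \cdot \frac{1}{4} = - \frac{1}{3} + 1 = \frac{2}{3} \approx 0.66667$)
$v{\left(M,C \right)} = \frac{2}{3} + M^{2}$ ($v{\left(M,C \right)} = \frac{2}{3} + M M = \frac{2}{3} + M^{2}$)
$\left(6^{2} R\right)^{2} - v{\left(53,38 \right)} = \left(6^{2} \left(-2\right)\right)^{2} - \left(\frac{2}{3} + 53^{2}\right) = \left(36 \left(-2\right)\right)^{2} - \left(\frac{2}{3} + 2809\right) = \left(-72\right)^{2} - \frac{8429}{3} = 5184 - \frac{8429}{3} = \frac{7123}{3}$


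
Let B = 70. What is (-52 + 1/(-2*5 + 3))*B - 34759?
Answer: -38409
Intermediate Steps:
(-52 + 1/(-2*5 + 3))*B - 34759 = (-52 + 1/(-2*5 + 3))*70 - 34759 = (-52 + 1/(-10 + 3))*70 - 34759 = (-52 + 1/(-7))*70 - 34759 = (-52 - ⅐)*70 - 34759 = -365/7*70 - 34759 = -3650 - 34759 = -38409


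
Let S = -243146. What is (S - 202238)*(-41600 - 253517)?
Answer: 131440389928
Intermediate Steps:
(S - 202238)*(-41600 - 253517) = (-243146 - 202238)*(-41600 - 253517) = -445384*(-295117) = 131440389928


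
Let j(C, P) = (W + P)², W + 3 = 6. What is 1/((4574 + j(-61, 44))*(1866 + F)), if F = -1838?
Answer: 1/189924 ≈ 5.2653e-6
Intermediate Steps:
W = 3 (W = -3 + 6 = 3)
j(C, P) = (3 + P)²
1/((4574 + j(-61, 44))*(1866 + F)) = 1/((4574 + (3 + 44)²)*(1866 - 1838)) = 1/((4574 + 47²)*28) = 1/((4574 + 2209)*28) = 1/(6783*28) = 1/189924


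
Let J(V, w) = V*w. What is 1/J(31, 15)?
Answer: 1/465 ≈ 0.0021505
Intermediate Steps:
1/J(31, 15) = 1/(31*15) = 1/465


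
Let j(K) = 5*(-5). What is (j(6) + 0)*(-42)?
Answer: 1050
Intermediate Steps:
j(K) = -25
(j(6) + 0)*(-42) = (-25 + 0)*(-42) = -25*(-42) = 1050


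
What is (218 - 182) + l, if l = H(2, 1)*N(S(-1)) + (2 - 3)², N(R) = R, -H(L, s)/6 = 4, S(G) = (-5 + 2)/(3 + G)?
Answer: 73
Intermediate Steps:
S(G) = -3/(3 + G)
H(L, s) = -24 (H(L, s) = -6*4 = -24)
l = 37 (l = -(-72)/(3 - 1) + (2 - 3)² = -(-72)/2 + (-1)² = -(-72)/2 + 1 = -24*(-3/2) + 1 = 36 + 1 = 37)
(218 - 182) + l = (218 - 182) + 37 = 36 + 37 = 73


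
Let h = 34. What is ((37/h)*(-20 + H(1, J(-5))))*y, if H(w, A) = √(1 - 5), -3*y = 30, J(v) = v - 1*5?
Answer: 3700/17 - 370*I/17 ≈ 217.65 - 21.765*I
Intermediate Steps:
J(v) = -5 + v (J(v) = v - 5 = -5 + v)
y = -10 (y = -⅓*30 = -10)
H(w, A) = 2*I (H(w, A) = √(-4) = 2*I)
((37/h)*(-20 + H(1, J(-5))))*y = ((37/34)*(-20 + 2*I))*(-10) = ((37*(1/34))*(-20 + 2*I))*(-10) = (37*(-20 + 2*I)/34)*(-10) = (-370/17 + 37*I/17)*(-10) = 3700/17 - 370*I/17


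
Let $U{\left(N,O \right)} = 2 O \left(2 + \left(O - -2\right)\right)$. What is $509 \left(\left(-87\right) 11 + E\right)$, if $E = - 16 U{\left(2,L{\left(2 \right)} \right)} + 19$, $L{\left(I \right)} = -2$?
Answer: $-412290$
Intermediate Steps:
$U{\left(N,O \right)} = 2 O \left(4 + O\right)$ ($U{\left(N,O \right)} = 2 O \left(2 + \left(O + 2\right)\right) = 2 O \left(2 + \left(2 + O\right)\right) = 2 O \left(4 + O\right)$)
$E = 147$ ($E = - 16 \cdot 2 \left(-2\right) \left(4 - 2\right) + 19 = - 16 \cdot 2 \left(-2\right) 2 + 19 = \left(-16\right) \left(-8\right) + 19 = 128 + 19 = 147$)
$509 \left(\left(-87\right) 11 + E\right) = 509 \left(\left(-87\right) 11 + 147\right) = 509 \left(-957 + 147\right) = 509 \left(-810\right) = -412290$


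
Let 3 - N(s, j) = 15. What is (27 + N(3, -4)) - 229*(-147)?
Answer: 33678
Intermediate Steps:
N(s, j) = -12 (N(s, j) = 3 - 1*15 = 3 - 15 = -12)
(27 + N(3, -4)) - 229*(-147) = (27 - 12) - 229*(-147) = 15 + 33663 = 33678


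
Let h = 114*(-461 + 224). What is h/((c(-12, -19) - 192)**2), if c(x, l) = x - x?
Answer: -1501/2048 ≈ -0.73291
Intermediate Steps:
c(x, l) = 0
h = -27018 (h = 114*(-237) = -27018)
h/((c(-12, -19) - 192)**2) = -27018/(0 - 192)**2 = -27018/((-192)**2) = -27018/36864 = -27018*1/36864 = -1501/2048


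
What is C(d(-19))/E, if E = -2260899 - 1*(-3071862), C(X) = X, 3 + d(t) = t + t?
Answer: -41/810963 ≈ -5.0557e-5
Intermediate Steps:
d(t) = -3 + 2*t (d(t) = -3 + (t + t) = -3 + 2*t)
E = 810963 (E = -2260899 + 3071862 = 810963)
C(d(-19))/E = (-3 + 2*(-19))/810963 = (-3 - 38)*(1/810963) = -41*1/810963 = -41/810963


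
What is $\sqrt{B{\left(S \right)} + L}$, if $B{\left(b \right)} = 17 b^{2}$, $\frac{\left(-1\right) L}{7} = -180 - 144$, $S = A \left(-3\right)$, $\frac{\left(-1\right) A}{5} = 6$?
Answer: $216 \sqrt{3} \approx 374.12$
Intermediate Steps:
$A = -30$ ($A = \left(-5\right) 6 = -30$)
$S = 90$ ($S = \left(-30\right) \left(-3\right) = 90$)
$L = 2268$ ($L = - 7 \left(-180 - 144\right) = \left(-7\right) \left(-324\right) = 2268$)
$\sqrt{B{\left(S \right)} + L} = \sqrt{17 \cdot 90^{2} + 2268} = \sqrt{17 \cdot 8100 + 2268} = \sqrt{137700 + 2268} = \sqrt{139968} = 216 \sqrt{3}$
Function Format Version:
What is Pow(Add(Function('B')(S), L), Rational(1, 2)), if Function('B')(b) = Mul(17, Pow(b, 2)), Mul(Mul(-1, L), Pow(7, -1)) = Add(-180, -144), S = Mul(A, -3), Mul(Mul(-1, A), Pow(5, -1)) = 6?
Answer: Mul(216, Pow(3, Rational(1, 2))) ≈ 374.12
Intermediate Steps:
A = -30 (A = Mul(-5, 6) = -30)
S = 90 (S = Mul(-30, -3) = 90)
L = 2268 (L = Mul(-7, Add(-180, -144)) = Mul(-7, -324) = 2268)
Pow(Add(Function('B')(S), L), Rational(1, 2)) = Pow(Add(Mul(17, Pow(90, 2)), 2268), Rational(1, 2)) = Pow(Add(Mul(17, 8100), 2268), Rational(1, 2)) = Pow(Add(137700, 2268), Rational(1, 2)) = Pow(139968, Rational(1, 2)) = Mul(216, Pow(3, Rational(1, 2)))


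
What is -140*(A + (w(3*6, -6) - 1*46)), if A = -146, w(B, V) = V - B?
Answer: 30240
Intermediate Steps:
-140*(A + (w(3*6, -6) - 1*46)) = -140*(-146 + ((-6 - 3*6) - 1*46)) = -140*(-146 + ((-6 - 1*18) - 46)) = -140*(-146 + ((-6 - 18) - 46)) = -140*(-146 + (-24 - 46)) = -140*(-146 - 70) = -140*(-216) = 30240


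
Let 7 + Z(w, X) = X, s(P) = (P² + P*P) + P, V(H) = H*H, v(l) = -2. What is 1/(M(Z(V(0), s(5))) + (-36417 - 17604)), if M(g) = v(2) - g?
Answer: -1/54071 ≈ -1.8494e-5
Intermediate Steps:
V(H) = H²
s(P) = P + 2*P² (s(P) = (P² + P²) + P = 2*P² + P = P + 2*P²)
Z(w, X) = -7 + X
M(g) = -2 - g
1/(M(Z(V(0), s(5))) + (-36417 - 17604)) = 1/((-2 - (-7 + 5*(1 + 2*5))) + (-36417 - 17604)) = 1/((-2 - (-7 + 5*(1 + 10))) - 54021) = 1/((-2 - (-7 + 5*11)) - 54021) = 1/((-2 - (-7 + 55)) - 54021) = 1/((-2 - 1*48) - 54021) = 1/((-2 - 48) - 54021) = 1/(-50 - 54021) = 1/(-54071) = -1/54071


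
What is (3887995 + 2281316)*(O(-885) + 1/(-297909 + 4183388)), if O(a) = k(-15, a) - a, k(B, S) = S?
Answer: 6169311/3885479 ≈ 1.5878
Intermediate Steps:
O(a) = 0 (O(a) = a - a = 0)
(3887995 + 2281316)*(O(-885) + 1/(-297909 + 4183388)) = (3887995 + 2281316)*(0 + 1/(-297909 + 4183388)) = 6169311*(0 + 1/3885479) = 6169311*(1/3885479) = 6169311/3885479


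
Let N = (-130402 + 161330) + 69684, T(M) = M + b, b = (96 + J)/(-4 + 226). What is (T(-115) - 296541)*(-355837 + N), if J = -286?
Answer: 2801427103325/37 ≈ 7.5714e+10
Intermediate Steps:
b = -95/111 (b = (96 - 286)/(-4 + 226) = -190/222 = -190*1/222 = -95/111 ≈ -0.85586)
T(M) = -95/111 + M (T(M) = M - 95/111 = -95/111 + M)
N = 100612 (N = 30928 + 69684 = 100612)
(T(-115) - 296541)*(-355837 + N) = ((-95/111 - 115) - 296541)*(-355837 + 100612) = (-12860/111 - 296541)*(-255225) = -32928911/111*(-255225) = 2801427103325/37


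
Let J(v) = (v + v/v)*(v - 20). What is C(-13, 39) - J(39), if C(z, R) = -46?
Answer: -806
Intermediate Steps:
J(v) = (1 + v)*(-20 + v) (J(v) = (v + 1)*(-20 + v) = (1 + v)*(-20 + v))
C(-13, 39) - J(39) = -46 - (-20 + 39² - 19*39) = -46 - (-20 + 1521 - 741) = -46 - 1*760 = -46 - 760 = -806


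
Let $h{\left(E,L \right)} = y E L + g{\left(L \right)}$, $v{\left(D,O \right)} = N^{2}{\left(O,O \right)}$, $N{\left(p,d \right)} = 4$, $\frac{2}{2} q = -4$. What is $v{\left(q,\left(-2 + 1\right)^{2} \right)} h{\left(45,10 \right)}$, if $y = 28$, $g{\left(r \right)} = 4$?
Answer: $201664$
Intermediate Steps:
$q = -4$
$v{\left(D,O \right)} = 16$ ($v{\left(D,O \right)} = 4^{2} = 16$)
$h{\left(E,L \right)} = 4 + 28 E L$ ($h{\left(E,L \right)} = 28 E L + 4 = 4 + 28 E L$)
$v{\left(q,\left(-2 + 1\right)^{2} \right)} h{\left(45,10 \right)} = 16 \left(4 + 28 \cdot 45 \cdot 10\right) = 16 \left(4 + 12600\right) = 16 \cdot 12604 = 201664$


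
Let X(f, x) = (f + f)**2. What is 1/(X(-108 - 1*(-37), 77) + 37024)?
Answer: 1/57188 ≈ 1.7486e-5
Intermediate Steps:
X(f, x) = 4*f**2 (X(f, x) = (2*f)**2 = 4*f**2)
1/(X(-108 - 1*(-37), 77) + 37024) = 1/(4*(-108 - 1*(-37))**2 + 37024) = 1/(4*(-108 + 37)**2 + 37024) = 1/(4*(-71)**2 + 37024) = 1/(4*5041 + 37024) = 1/(20164 + 37024) = 1/57188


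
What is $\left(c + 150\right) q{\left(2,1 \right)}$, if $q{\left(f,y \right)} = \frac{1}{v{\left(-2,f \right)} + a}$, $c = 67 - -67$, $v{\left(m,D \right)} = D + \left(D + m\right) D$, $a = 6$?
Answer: $\frac{71}{2} \approx 35.5$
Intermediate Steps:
$v{\left(m,D \right)} = D + D \left(D + m\right)$
$c = 134$ ($c = 67 + 67 = 134$)
$q{\left(f,y \right)} = \frac{1}{6 + f \left(-1 + f\right)}$ ($q{\left(f,y \right)} = \frac{1}{f \left(1 + f - 2\right) + 6} = \frac{1}{f \left(-1 + f\right) + 6} = \frac{1}{6 + f \left(-1 + f\right)}$)
$\left(c + 150\right) q{\left(2,1 \right)} = \frac{134 + 150}{6 + 2 \left(-1 + 2\right)} = \frac{284}{6 + 2 \cdot 1} = \frac{284}{6 + 2} = \frac{284}{8} = 284 \cdot \frac{1}{8} = \frac{71}{2}$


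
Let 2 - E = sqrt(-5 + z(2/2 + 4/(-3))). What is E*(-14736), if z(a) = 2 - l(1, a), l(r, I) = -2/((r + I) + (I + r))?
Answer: -29472 + 7368*I*sqrt(6) ≈ -29472.0 + 18048.0*I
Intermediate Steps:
l(r, I) = -2/(2*I + 2*r) (l(r, I) = -2/((I + r) + (I + r)) = -2/(2*I + 2*r))
z(a) = 2 + 1/(1 + a) (z(a) = 2 - (-1)/(a + 1) = 2 - (-1)/(1 + a) = 2 + 1/(1 + a))
E = 2 - I*sqrt(6)/2 (E = 2 - sqrt(-5 + (3 + 2*(2/2 + 4/(-3)))/(1 + (2/2 + 4/(-3)))) = 2 - sqrt(-5 + (3 + 2*(2*(1/2) + 4*(-1/3)))/(1 + (2*(1/2) + 4*(-1/3)))) = 2 - sqrt(-5 + (3 + 2*(1 - 4/3))/(1 + (1 - 4/3))) = 2 - sqrt(-5 + (3 + 2*(-1/3))/(1 - 1/3)) = 2 - sqrt(-5 + (3 - 2/3)/(2/3)) = 2 - sqrt(-5 + (3/2)*(7/3)) = 2 - sqrt(-5 + 7/2) = 2 - sqrt(-3/2) = 2 - I*sqrt(6)/2 ≈ 2.0 - 1.2247*I)
E*(-14736) = (2 - I*sqrt(6)/2)*(-14736) = -29472 + 7368*I*sqrt(6)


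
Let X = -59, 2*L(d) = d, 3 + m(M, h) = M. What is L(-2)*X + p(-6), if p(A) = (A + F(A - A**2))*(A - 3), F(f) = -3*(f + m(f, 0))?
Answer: -2236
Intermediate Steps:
m(M, h) = -3 + M
F(f) = 9 - 6*f (F(f) = -3*(f + (-3 + f)) = -3*(-3 + 2*f) = 9 - 6*f)
L(d) = d/2
p(A) = (-3 + A)*(9 - 5*A + 6*A**2) (p(A) = (A + (9 - 6*(A - A**2)))*(A - 3) = (A + (9 + (-6*A + 6*A**2)))*(-3 + A) = (A + (9 - 6*A + 6*A**2))*(-3 + A) = (9 - 5*A + 6*A**2)*(-3 + A) = (-3 + A)*(9 - 5*A + 6*A**2))
L(-2)*X + p(-6) = ((1/2)*(-2))*(-59) + (-27 - 23*(-6)**2 + 6*(-6)**3 + 24*(-6)) = -1*(-59) + (-27 - 23*36 + 6*(-216) - 144) = 59 + (-27 - 828 - 1296 - 144) = 59 - 2295 = -2236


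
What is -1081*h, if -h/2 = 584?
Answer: 1262608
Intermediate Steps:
h = -1168 (h = -2*584 = -1168)
-1081*h = -1081*(-1168) = 1262608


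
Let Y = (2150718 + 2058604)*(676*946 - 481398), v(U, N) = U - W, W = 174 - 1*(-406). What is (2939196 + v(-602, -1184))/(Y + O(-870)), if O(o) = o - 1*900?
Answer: 1469007/332742693893 ≈ 4.4148e-6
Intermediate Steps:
W = 580 (W = 174 + 406 = 580)
O(o) = -900 + o (O(o) = o - 900 = -900 + o)
v(U, N) = -580 + U (v(U, N) = U - 1*580 = U - 580 = -580 + U)
Y = 665485389556 (Y = 4209322*(639496 - 481398) = 4209322*158098 = 665485389556)
(2939196 + v(-602, -1184))/(Y + O(-870)) = (2939196 + (-580 - 602))/(665485389556 + (-900 - 870)) = (2939196 - 1182)/(665485389556 - 1770) = 2938014/665485387786 = 2938014*(1/665485387786) = 1469007/332742693893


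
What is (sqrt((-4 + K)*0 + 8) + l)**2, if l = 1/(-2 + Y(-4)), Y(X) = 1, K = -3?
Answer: 9 - 4*sqrt(2) ≈ 3.3431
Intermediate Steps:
l = -1 (l = 1/(-2 + 1) = 1/(-1) = -1)
(sqrt((-4 + K)*0 + 8) + l)**2 = (sqrt((-4 - 3)*0 + 8) - 1)**2 = (sqrt(-7*0 + 8) - 1)**2 = (sqrt(0 + 8) - 1)**2 = (sqrt(8) - 1)**2 = (2*sqrt(2) - 1)**2 = (-1 + 2*sqrt(2))**2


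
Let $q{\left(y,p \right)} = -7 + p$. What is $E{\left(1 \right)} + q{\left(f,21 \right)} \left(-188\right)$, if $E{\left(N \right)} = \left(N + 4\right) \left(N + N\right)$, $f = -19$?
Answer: $-2622$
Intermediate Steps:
$E{\left(N \right)} = 2 N \left(4 + N\right)$ ($E{\left(N \right)} = \left(4 + N\right) 2 N = 2 N \left(4 + N\right)$)
$E{\left(1 \right)} + q{\left(f,21 \right)} \left(-188\right) = 2 \cdot 1 \left(4 + 1\right) + \left(-7 + 21\right) \left(-188\right) = 2 \cdot 1 \cdot 5 + 14 \left(-188\right) = 10 - 2632 = -2622$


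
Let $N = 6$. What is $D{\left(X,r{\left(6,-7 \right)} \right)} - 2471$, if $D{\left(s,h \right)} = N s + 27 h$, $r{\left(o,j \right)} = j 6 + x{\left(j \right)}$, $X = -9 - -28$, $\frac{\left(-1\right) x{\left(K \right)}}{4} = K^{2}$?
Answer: $-8783$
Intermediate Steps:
$x{\left(K \right)} = - 4 K^{2}$
$X = 19$ ($X = -9 + 28 = 19$)
$r{\left(o,j \right)} = - 4 j^{2} + 6 j$ ($r{\left(o,j \right)} = j 6 - 4 j^{2} = 6 j - 4 j^{2} = - 4 j^{2} + 6 j$)
$D{\left(s,h \right)} = 6 s + 27 h$
$D{\left(X,r{\left(6,-7 \right)} \right)} - 2471 = \left(6 \cdot 19 + 27 \cdot 2 \left(-7\right) \left(3 - -14\right)\right) - 2471 = \left(114 + 27 \cdot 2 \left(-7\right) \left(3 + 14\right)\right) - 2471 = \left(114 + 27 \cdot 2 \left(-7\right) 17\right) - 2471 = \left(114 + 27 \left(-238\right)\right) - 2471 = \left(114 - 6426\right) - 2471 = -6312 - 2471 = -8783$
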